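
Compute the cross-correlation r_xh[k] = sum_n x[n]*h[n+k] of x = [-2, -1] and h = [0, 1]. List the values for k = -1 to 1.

Both sequences indexed from 0 and zero outside their support.
Lags with overlap: k = -1 to 1.
  r_xh[-1] = x[1]*h[0] = 0
  r_xh[0] = x[0]*h[0] + x[1]*h[1] = -1
  r_xh[1] = x[0]*h[1] = -2
r_xh = [0, -1, -2] (for k = -1, ..., 1)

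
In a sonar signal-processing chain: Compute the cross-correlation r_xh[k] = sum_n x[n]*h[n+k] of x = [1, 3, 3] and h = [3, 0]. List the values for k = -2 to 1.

Both sequences indexed from 0 and zero outside their support.
Lags with overlap: k = -2 to 1.
  r_xh[-2] = x[2]*h[0] = 9
  r_xh[-1] = x[1]*h[0] + x[2]*h[1] = 9
  r_xh[0] = x[0]*h[0] + x[1]*h[1] = 3
  r_xh[1] = x[0]*h[1] = 0
r_xh = [9, 9, 3, 0] (for k = -2, ..., 1)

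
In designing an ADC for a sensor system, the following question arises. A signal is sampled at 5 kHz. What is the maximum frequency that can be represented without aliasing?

The maximum frequency that can be represented without aliasing
is the Nyquist frequency: f_max = f_s / 2 = 5 kHz / 2 = 5/2 kHz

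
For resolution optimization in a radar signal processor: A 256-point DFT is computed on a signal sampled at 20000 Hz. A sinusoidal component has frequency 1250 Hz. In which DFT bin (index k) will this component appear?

DFT frequency resolution = f_s/N = 20000/256 = 625/8 Hz
Bin index k = f_signal / resolution = 1250 / 625/8 = 16
The signal frequency 1250 Hz falls in DFT bin k = 16.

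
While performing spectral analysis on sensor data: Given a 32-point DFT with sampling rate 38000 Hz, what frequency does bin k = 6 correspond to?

The frequency of DFT bin k is: f_k = k * f_s / N
f_6 = 6 * 38000 / 32 = 7125 Hz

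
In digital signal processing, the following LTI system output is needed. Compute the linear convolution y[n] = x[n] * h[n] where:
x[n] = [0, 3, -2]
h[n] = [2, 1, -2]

y[n] = sum_k x[k]*h[n-k]. Output length = len(x) + len(h) - 1 = 3 + 3 - 1 = 5.
y[0] = 0*2 = 0
y[1] = 3*2 + 0*1 = 6
y[2] = -2*2 + 3*1 + 0*-2 = -1
y[3] = -2*1 + 3*-2 = -8
y[4] = -2*-2 = 4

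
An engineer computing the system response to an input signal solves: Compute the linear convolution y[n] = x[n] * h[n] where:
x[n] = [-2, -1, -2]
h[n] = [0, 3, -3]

y[n] = sum_k x[k]*h[n-k]. Output length = len(x) + len(h) - 1 = 3 + 3 - 1 = 5.
y[0] = -2*0 = 0
y[1] = -1*0 + -2*3 = -6
y[2] = -2*0 + -1*3 + -2*-3 = 3
y[3] = -2*3 + -1*-3 = -3
y[4] = -2*-3 = 6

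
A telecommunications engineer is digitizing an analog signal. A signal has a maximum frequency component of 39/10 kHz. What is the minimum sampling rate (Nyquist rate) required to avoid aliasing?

By the Nyquist-Shannon sampling theorem,
the minimum sampling rate (Nyquist rate) must be at least 2 * f_max.
Nyquist rate = 2 * 39/10 kHz = 39/5 kHz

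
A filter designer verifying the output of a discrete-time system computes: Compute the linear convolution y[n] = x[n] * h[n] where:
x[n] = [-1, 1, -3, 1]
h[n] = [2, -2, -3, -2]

y[n] = sum_k x[k]*h[n-k]. Output length = len(x) + len(h) - 1 = 4 + 4 - 1 = 7.
y[0] = -1*2 = -2
y[1] = 1*2 + -1*-2 = 4
y[2] = -3*2 + 1*-2 + -1*-3 = -5
y[3] = 1*2 + -3*-2 + 1*-3 + -1*-2 = 7
y[4] = 1*-2 + -3*-3 + 1*-2 = 5
y[5] = 1*-3 + -3*-2 = 3
y[6] = 1*-2 = -2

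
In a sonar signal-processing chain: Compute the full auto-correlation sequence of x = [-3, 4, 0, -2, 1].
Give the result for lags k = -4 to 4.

r_xx[k] = sum_m x[m]*x[m+k], indexed from 0, for k = -4 to 4:
  r_xx[-4] = x[4]*x[0] = -3
  r_xx[-3] = x[3]*x[0] + x[4]*x[1] = 10
  r_xx[-2] = x[2]*x[0] + x[3]*x[1] + x[4]*x[2] = -8
  r_xx[-1] = x[1]*x[0] + x[2]*x[1] + x[3]*x[2] + x[4]*x[3] = -14
  r_xx[0] = x[0]*x[0] + x[1]*x[1] + x[2]*x[2] + x[3]*x[3] + x[4]*x[4] = 30
  r_xx[1] = x[0]*x[1] + x[1]*x[2] + x[2]*x[3] + x[3]*x[4] = -14
  r_xx[2] = x[0]*x[2] + x[1]*x[3] + x[2]*x[4] = -8
  r_xx[3] = x[0]*x[3] + x[1]*x[4] = 10
  r_xx[4] = x[0]*x[4] = -3
r_xx = [-3, 10, -8, -14, 30, -14, -8, 10, -3]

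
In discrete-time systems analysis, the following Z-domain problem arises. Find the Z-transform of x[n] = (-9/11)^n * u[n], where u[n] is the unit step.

The Z-transform of a^n * u[n] is z/(z-a) for |z| > |a|.
Here a = -9/11, so X(z) = z/(z - (-9/11)) = 11z/(11z + 9)
ROC: |z| > 9/11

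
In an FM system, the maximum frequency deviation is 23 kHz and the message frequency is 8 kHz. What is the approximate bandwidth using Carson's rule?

Carson's rule: BW = 2*(delta_f + f_m)
= 2*(23 + 8) kHz = 62 kHz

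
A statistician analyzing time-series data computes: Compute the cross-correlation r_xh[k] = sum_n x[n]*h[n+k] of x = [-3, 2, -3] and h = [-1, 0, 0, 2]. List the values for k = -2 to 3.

Both sequences indexed from 0 and zero outside their support.
Lags with overlap: k = -2 to 3.
  r_xh[-2] = x[2]*h[0] = 3
  r_xh[-1] = x[1]*h[0] + x[2]*h[1] = -2
  r_xh[0] = x[0]*h[0] + x[1]*h[1] + x[2]*h[2] = 3
  r_xh[1] = x[0]*h[1] + x[1]*h[2] + x[2]*h[3] = -6
  r_xh[2] = x[0]*h[2] + x[1]*h[3] = 4
  r_xh[3] = x[0]*h[3] = -6
r_xh = [3, -2, 3, -6, 4, -6] (for k = -2, ..., 3)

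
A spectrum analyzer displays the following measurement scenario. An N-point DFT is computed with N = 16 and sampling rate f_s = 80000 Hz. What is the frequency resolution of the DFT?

DFT frequency resolution = f_s / N
= 80000 / 16 = 5000 Hz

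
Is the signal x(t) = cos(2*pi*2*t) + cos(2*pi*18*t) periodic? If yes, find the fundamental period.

f1 = 2 Hz, f2 = 18 Hz
Period T1 = 1/2, T2 = 1/18
Ratio T1/T2 = 18/2, which is rational.
The signal is periodic with fundamental period T = 1/GCD(2,18) = 1/2 s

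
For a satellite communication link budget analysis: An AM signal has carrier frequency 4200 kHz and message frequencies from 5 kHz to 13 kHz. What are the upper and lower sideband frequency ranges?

Upper sideband (USB) = fc + [fm_low, fm_high] = 4200 + [5, 13] = [4205, 4213] kHz
Lower sideband (LSB) = fc - [fm_high, fm_low] = 4200 - [13, 5] = [4187, 4195] kHz
Total occupied spectrum: 4187 kHz to 4213 kHz (plus carrier at 4200 kHz)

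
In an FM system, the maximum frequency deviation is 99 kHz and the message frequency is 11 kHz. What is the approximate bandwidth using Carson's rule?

Carson's rule: BW = 2*(delta_f + f_m)
= 2*(99 + 11) kHz = 220 kHz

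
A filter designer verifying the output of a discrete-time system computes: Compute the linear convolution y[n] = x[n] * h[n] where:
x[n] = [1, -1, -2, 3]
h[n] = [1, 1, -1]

y[n] = sum_k x[k]*h[n-k]. Output length = len(x) + len(h) - 1 = 4 + 3 - 1 = 6.
y[0] = 1*1 = 1
y[1] = -1*1 + 1*1 = 0
y[2] = -2*1 + -1*1 + 1*-1 = -4
y[3] = 3*1 + -2*1 + -1*-1 = 2
y[4] = 3*1 + -2*-1 = 5
y[5] = 3*-1 = -3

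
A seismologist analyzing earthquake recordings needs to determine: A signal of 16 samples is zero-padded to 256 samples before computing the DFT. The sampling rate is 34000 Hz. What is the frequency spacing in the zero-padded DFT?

Original DFT: N = 16, resolution = f_s/N = 34000/16 = 2125 Hz
Zero-padded DFT: N = 256, resolution = f_s/N = 34000/256 = 2125/16 Hz
Zero-padding interpolates the spectrum (finer frequency grid)
but does NOT improve the true spectral resolution (ability to resolve close frequencies).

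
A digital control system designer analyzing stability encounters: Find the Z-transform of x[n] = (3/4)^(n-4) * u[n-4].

Time-shifting property: if X(z) = Z{x[n]}, then Z{x[n-d]} = z^(-d) * X(z)
X(z) = z/(z - 3/4) for x[n] = (3/4)^n * u[n]
Z{x[n-4]} = z^(-4) * z/(z - 3/4) = z^(-3)/(z - 3/4)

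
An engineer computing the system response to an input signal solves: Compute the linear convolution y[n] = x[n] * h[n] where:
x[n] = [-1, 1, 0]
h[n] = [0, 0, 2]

y[n] = sum_k x[k]*h[n-k]. Output length = len(x) + len(h) - 1 = 3 + 3 - 1 = 5.
y[0] = -1*0 = 0
y[1] = 1*0 + -1*0 = 0
y[2] = 0*0 + 1*0 + -1*2 = -2
y[3] = 0*0 + 1*2 = 2
y[4] = 0*2 = 0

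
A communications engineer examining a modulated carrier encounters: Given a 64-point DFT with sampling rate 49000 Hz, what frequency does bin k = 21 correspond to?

The frequency of DFT bin k is: f_k = k * f_s / N
f_21 = 21 * 49000 / 64 = 128625/8 Hz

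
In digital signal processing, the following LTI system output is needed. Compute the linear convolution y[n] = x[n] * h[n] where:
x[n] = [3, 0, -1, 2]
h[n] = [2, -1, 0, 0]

y[n] = sum_k x[k]*h[n-k]. Output length = len(x) + len(h) - 1 = 4 + 4 - 1 = 7.
y[0] = 3*2 = 6
y[1] = 0*2 + 3*-1 = -3
y[2] = -1*2 + 0*-1 + 3*0 = -2
y[3] = 2*2 + -1*-1 + 0*0 + 3*0 = 5
y[4] = 2*-1 + -1*0 + 0*0 = -2
y[5] = 2*0 + -1*0 = 0
y[6] = 2*0 = 0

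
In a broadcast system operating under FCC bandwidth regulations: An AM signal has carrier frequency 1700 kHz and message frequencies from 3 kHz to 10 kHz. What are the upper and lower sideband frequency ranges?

Upper sideband (USB) = fc + [fm_low, fm_high] = 1700 + [3, 10] = [1703, 1710] kHz
Lower sideband (LSB) = fc - [fm_high, fm_low] = 1700 - [10, 3] = [1690, 1697] kHz
Total occupied spectrum: 1690 kHz to 1710 kHz (plus carrier at 1700 kHz)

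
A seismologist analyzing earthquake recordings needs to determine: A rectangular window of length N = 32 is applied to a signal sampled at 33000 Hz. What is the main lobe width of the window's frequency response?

For a rectangular window of length N,
the main lobe width in frequency is 2*f_s/N.
= 2*33000/32 = 4125/2 Hz
This determines the minimum frequency separation for resolving two sinusoids.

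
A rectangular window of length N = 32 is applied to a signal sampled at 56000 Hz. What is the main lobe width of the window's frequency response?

For a rectangular window of length N,
the main lobe width in frequency is 2*f_s/N.
= 2*56000/32 = 3500 Hz
This determines the minimum frequency separation for resolving two sinusoids.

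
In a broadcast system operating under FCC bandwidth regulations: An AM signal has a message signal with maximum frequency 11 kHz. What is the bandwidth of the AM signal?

In AM (double-sideband), the bandwidth is twice the message frequency.
BW = 2 * f_m = 2 * 11 kHz = 22 kHz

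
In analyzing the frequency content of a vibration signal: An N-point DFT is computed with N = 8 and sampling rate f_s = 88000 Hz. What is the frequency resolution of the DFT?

DFT frequency resolution = f_s / N
= 88000 / 8 = 11000 Hz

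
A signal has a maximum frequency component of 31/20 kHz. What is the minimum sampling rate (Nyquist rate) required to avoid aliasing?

By the Nyquist-Shannon sampling theorem,
the minimum sampling rate (Nyquist rate) must be at least 2 * f_max.
Nyquist rate = 2 * 31/20 kHz = 31/10 kHz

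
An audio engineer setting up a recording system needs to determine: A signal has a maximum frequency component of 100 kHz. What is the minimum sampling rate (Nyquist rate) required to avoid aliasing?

By the Nyquist-Shannon sampling theorem,
the minimum sampling rate (Nyquist rate) must be at least 2 * f_max.
Nyquist rate = 2 * 100 kHz = 200 kHz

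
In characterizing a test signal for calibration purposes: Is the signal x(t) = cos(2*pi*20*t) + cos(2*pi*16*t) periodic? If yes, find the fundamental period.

f1 = 20 Hz, f2 = 16 Hz
Period T1 = 1/20, T2 = 1/16
Ratio T1/T2 = 16/20, which is rational.
The signal is periodic with fundamental period T = 1/GCD(20,16) = 1/4 s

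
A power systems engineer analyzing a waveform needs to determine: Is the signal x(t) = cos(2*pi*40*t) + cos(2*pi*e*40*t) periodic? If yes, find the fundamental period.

f1 = 40 Hz, f2 = 40*e Hz
Ratio f2/f1 = e, which is irrational.
Since the frequency ratio is irrational, no common period exists.
The signal is not periodic.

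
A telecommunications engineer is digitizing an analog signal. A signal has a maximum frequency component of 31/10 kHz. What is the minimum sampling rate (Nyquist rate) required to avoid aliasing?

By the Nyquist-Shannon sampling theorem,
the minimum sampling rate (Nyquist rate) must be at least 2 * f_max.
Nyquist rate = 2 * 31/10 kHz = 31/5 kHz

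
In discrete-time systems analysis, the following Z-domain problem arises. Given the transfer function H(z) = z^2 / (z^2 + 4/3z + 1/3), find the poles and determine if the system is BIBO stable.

Poles are roots of the denominator: z^2 + 4/3z + 1/3 = 0.
Quadratic formula: z = [-(4/3) +/- sqrt((4/3)^2 - 4*(1/3))] / 2
Discriminant = 16/9 - 4/3 = 4/9; sqrt = 2/3.
z = (-4/3 +/- 2/3) / 2 => z = -1/3 or z = -1.
|p1| = 1, |p2| = 1/3.
For BIBO stability, all poles must lie inside the unit circle (|p| < 1).
System is UNSTABLE since at least one |p| >= 1.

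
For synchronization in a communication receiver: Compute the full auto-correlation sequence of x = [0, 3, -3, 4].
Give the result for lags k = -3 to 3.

r_xx[k] = sum_m x[m]*x[m+k], indexed from 0, for k = -3 to 3:
  r_xx[-3] = x[3]*x[0] = 0
  r_xx[-2] = x[2]*x[0] + x[3]*x[1] = 12
  r_xx[-1] = x[1]*x[0] + x[2]*x[1] + x[3]*x[2] = -21
  r_xx[0] = x[0]*x[0] + x[1]*x[1] + x[2]*x[2] + x[3]*x[3] = 34
  r_xx[1] = x[0]*x[1] + x[1]*x[2] + x[2]*x[3] = -21
  r_xx[2] = x[0]*x[2] + x[1]*x[3] = 12
  r_xx[3] = x[0]*x[3] = 0
r_xx = [0, 12, -21, 34, -21, 12, 0]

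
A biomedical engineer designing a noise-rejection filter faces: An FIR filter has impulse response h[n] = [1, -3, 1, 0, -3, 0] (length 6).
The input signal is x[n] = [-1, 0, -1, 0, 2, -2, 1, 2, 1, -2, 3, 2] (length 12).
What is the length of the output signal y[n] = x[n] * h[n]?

For linear convolution, the output length is:
len(y) = len(x) + len(h) - 1 = 12 + 6 - 1 = 17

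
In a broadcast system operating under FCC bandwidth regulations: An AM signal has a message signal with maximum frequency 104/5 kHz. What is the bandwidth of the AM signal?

In AM (double-sideband), the bandwidth is twice the message frequency.
BW = 2 * f_m = 2 * 104/5 kHz = 208/5 kHz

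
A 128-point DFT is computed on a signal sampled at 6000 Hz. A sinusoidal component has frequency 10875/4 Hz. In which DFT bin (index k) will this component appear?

DFT frequency resolution = f_s/N = 6000/128 = 375/8 Hz
Bin index k = f_signal / resolution = 10875/4 / 375/8 = 58
The signal frequency 10875/4 Hz falls in DFT bin k = 58.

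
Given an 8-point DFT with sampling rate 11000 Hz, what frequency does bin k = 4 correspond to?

The frequency of DFT bin k is: f_k = k * f_s / N
f_4 = 4 * 11000 / 8 = 5500 Hz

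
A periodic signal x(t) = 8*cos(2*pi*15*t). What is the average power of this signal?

Average power of A*cos(wt) is A^2/2.
P = 8^2 / 2 = 64/2 = 32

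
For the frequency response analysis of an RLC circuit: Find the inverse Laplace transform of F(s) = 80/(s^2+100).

Standard pair: w/(s^2+w^2) <-> sin(wt)*u(t)
Recognize w^2 = 100, so w = 10; numerator 80 = 8*10.
f(t) = 8*sin(10t)*u(t)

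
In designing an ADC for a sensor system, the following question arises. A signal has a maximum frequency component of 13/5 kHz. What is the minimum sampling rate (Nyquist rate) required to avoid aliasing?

By the Nyquist-Shannon sampling theorem,
the minimum sampling rate (Nyquist rate) must be at least 2 * f_max.
Nyquist rate = 2 * 13/5 kHz = 26/5 kHz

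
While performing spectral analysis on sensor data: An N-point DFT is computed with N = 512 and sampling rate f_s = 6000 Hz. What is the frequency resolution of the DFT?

DFT frequency resolution = f_s / N
= 6000 / 512 = 375/32 Hz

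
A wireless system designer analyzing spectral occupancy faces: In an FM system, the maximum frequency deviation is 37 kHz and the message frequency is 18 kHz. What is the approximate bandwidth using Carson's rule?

Carson's rule: BW = 2*(delta_f + f_m)
= 2*(37 + 18) kHz = 110 kHz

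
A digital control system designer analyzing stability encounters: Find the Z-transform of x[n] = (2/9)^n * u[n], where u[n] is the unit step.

The Z-transform of a^n * u[n] is z/(z-a) for |z| > |a|.
Here a = 2/9, so X(z) = z/(z - (2/9)) = 9z/(9z - 2)
ROC: |z| > 2/9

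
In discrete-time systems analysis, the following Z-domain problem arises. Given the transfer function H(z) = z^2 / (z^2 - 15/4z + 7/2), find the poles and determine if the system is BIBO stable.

Poles are roots of the denominator: z^2 - 15/4z + 7/2 = 0.
Quadratic formula: z = [-(-15/4) +/- sqrt((-15/4)^2 - 4*(7/2))] / 2
Discriminant = 225/16 - 14 = 1/16; sqrt = 1/4.
z = (15/4 +/- 1/4) / 2 => z = 2 or z = 7/4.
|p1| = 7/4, |p2| = 2.
For BIBO stability, all poles must lie inside the unit circle (|p| < 1).
System is UNSTABLE since at least one |p| >= 1.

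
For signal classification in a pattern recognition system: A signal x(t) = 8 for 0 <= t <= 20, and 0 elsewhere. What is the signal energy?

Energy = integral of |x(t)|^2 dt over the signal duration
= 8^2 * 20 = 64 * 20 = 1280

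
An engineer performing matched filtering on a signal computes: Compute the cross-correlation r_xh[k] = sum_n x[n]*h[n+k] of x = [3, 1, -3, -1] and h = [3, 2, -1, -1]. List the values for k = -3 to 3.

Both sequences indexed from 0 and zero outside their support.
Lags with overlap: k = -3 to 3.
  r_xh[-3] = x[3]*h[0] = -3
  r_xh[-2] = x[2]*h[0] + x[3]*h[1] = -11
  r_xh[-1] = x[1]*h[0] + x[2]*h[1] + x[3]*h[2] = -2
  r_xh[0] = x[0]*h[0] + x[1]*h[1] + x[2]*h[2] + x[3]*h[3] = 15
  r_xh[1] = x[0]*h[1] + x[1]*h[2] + x[2]*h[3] = 8
  r_xh[2] = x[0]*h[2] + x[1]*h[3] = -4
  r_xh[3] = x[0]*h[3] = -3
r_xh = [-3, -11, -2, 15, 8, -4, -3] (for k = -3, ..., 3)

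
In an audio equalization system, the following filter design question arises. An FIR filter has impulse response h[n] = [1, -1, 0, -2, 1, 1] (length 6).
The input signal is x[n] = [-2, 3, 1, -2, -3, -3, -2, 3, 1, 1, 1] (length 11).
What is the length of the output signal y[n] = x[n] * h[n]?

For linear convolution, the output length is:
len(y) = len(x) + len(h) - 1 = 11 + 6 - 1 = 16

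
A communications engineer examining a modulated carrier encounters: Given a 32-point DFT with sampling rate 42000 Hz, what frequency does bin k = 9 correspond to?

The frequency of DFT bin k is: f_k = k * f_s / N
f_9 = 9 * 42000 / 32 = 23625/2 Hz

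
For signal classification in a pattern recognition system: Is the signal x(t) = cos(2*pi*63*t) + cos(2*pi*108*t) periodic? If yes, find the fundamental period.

f1 = 63 Hz, f2 = 108 Hz
Period T1 = 1/63, T2 = 1/108
Ratio T1/T2 = 108/63, which is rational.
The signal is periodic with fundamental period T = 1/GCD(63,108) = 1/9 s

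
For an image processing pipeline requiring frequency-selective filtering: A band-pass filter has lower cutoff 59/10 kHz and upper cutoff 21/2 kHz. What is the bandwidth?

Bandwidth = f_high - f_low
= 21/2 kHz - 59/10 kHz = 23/5 kHz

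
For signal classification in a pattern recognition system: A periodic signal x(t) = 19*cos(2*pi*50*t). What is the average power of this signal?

Average power of A*cos(wt) is A^2/2.
P = 19^2 / 2 = 361/2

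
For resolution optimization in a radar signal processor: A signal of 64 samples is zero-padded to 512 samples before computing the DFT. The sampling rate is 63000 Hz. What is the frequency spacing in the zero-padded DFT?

Original DFT: N = 64, resolution = f_s/N = 63000/64 = 7875/8 Hz
Zero-padded DFT: N = 512, resolution = f_s/N = 63000/512 = 7875/64 Hz
Zero-padding interpolates the spectrum (finer frequency grid)
but does NOT improve the true spectral resolution (ability to resolve close frequencies).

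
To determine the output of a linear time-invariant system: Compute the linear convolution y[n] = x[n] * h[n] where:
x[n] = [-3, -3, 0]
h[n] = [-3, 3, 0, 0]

y[n] = sum_k x[k]*h[n-k]. Output length = len(x) + len(h) - 1 = 3 + 4 - 1 = 6.
y[0] = -3*-3 = 9
y[1] = -3*-3 + -3*3 = 0
y[2] = 0*-3 + -3*3 + -3*0 = -9
y[3] = 0*3 + -3*0 + -3*0 = 0
y[4] = 0*0 + -3*0 = 0
y[5] = 0*0 = 0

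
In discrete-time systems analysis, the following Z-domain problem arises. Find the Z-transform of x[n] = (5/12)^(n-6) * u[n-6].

Time-shifting property: if X(z) = Z{x[n]}, then Z{x[n-d]} = z^(-d) * X(z)
X(z) = z/(z - 5/12) for x[n] = (5/12)^n * u[n]
Z{x[n-6]} = z^(-6) * z/(z - 5/12) = z^(-5)/(z - 5/12)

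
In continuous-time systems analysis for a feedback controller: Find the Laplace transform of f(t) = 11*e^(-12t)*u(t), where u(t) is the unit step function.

Standard Laplace transform pair:
e^(-at)*u(t) <-> 1/(s+a)
With a = 12: L{11*e^(-12t)*u(t)} = 11/(s+12), ROC: Re(s) > -12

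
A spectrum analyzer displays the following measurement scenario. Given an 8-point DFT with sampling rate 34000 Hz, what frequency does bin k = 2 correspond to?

The frequency of DFT bin k is: f_k = k * f_s / N
f_2 = 2 * 34000 / 8 = 8500 Hz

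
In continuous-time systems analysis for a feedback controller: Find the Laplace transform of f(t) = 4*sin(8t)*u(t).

Standard pair: sin(wt)*u(t) <-> w/(s^2+w^2)
With w = 8: L{4*sin(8t)*u(t)} = 32/(s^2+64)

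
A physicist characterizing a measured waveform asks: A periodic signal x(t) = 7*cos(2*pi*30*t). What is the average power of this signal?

Average power of A*cos(wt) is A^2/2.
P = 7^2 / 2 = 49/2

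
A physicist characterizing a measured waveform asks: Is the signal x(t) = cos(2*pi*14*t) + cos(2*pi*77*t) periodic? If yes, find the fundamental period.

f1 = 14 Hz, f2 = 77 Hz
Period T1 = 1/14, T2 = 1/77
Ratio T1/T2 = 77/14, which is rational.
The signal is periodic with fundamental period T = 1/GCD(14,77) = 1/7 s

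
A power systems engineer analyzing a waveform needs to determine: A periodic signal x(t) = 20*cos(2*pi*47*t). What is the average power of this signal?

Average power of A*cos(wt) is A^2/2.
P = 20^2 / 2 = 400/2 = 200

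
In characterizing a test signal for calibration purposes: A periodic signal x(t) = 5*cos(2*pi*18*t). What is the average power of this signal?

Average power of A*cos(wt) is A^2/2.
P = 5^2 / 2 = 25/2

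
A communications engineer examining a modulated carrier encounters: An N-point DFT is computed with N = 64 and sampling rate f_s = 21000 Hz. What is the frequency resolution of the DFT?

DFT frequency resolution = f_s / N
= 21000 / 64 = 2625/8 Hz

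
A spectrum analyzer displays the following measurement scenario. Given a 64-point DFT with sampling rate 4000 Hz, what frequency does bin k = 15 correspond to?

The frequency of DFT bin k is: f_k = k * f_s / N
f_15 = 15 * 4000 / 64 = 1875/2 Hz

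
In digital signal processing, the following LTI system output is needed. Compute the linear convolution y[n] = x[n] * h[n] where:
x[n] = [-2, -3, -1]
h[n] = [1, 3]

y[n] = sum_k x[k]*h[n-k]. Output length = len(x) + len(h) - 1 = 3 + 2 - 1 = 4.
y[0] = -2*1 = -2
y[1] = -3*1 + -2*3 = -9
y[2] = -1*1 + -3*3 = -10
y[3] = -1*3 = -3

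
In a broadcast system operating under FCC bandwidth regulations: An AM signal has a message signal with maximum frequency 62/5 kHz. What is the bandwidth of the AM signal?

In AM (double-sideband), the bandwidth is twice the message frequency.
BW = 2 * f_m = 2 * 62/5 kHz = 124/5 kHz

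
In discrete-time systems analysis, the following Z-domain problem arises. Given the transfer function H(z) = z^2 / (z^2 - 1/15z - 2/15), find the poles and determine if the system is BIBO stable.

Poles are roots of the denominator: z^2 - 1/15z - 2/15 = 0.
Quadratic formula: z = [-(-1/15) +/- sqrt((-1/15)^2 - 4*(-2/15))] / 2
Discriminant = 1/225 + 8/15 = 121/225; sqrt = 11/15.
z = (1/15 +/- 11/15) / 2 => z = 2/5 or z = -1/3.
|p1| = 2/5, |p2| = 1/3.
For BIBO stability, all poles must lie inside the unit circle (|p| < 1).
System is STABLE since both |p| < 1.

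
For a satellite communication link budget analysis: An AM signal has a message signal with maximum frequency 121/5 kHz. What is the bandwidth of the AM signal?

In AM (double-sideband), the bandwidth is twice the message frequency.
BW = 2 * f_m = 2 * 121/5 kHz = 242/5 kHz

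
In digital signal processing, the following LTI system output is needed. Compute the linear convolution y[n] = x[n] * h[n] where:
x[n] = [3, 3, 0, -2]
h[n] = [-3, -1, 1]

y[n] = sum_k x[k]*h[n-k]. Output length = len(x) + len(h) - 1 = 4 + 3 - 1 = 6.
y[0] = 3*-3 = -9
y[1] = 3*-3 + 3*-1 = -12
y[2] = 0*-3 + 3*-1 + 3*1 = 0
y[3] = -2*-3 + 0*-1 + 3*1 = 9
y[4] = -2*-1 + 0*1 = 2
y[5] = -2*1 = -2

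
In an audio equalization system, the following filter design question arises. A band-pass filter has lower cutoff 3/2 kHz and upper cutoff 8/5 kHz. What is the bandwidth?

Bandwidth = f_high - f_low
= 8/5 kHz - 3/2 kHz = 1/10 kHz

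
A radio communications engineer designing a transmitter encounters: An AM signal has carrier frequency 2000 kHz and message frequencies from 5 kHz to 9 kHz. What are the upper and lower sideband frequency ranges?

Upper sideband (USB) = fc + [fm_low, fm_high] = 2000 + [5, 9] = [2005, 2009] kHz
Lower sideband (LSB) = fc - [fm_high, fm_low] = 2000 - [9, 5] = [1991, 1995] kHz
Total occupied spectrum: 1991 kHz to 2009 kHz (plus carrier at 2000 kHz)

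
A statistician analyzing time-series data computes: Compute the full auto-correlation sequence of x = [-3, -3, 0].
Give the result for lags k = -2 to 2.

r_xx[k] = sum_m x[m]*x[m+k], indexed from 0, for k = -2 to 2:
  r_xx[-2] = x[2]*x[0] = 0
  r_xx[-1] = x[1]*x[0] + x[2]*x[1] = 9
  r_xx[0] = x[0]*x[0] + x[1]*x[1] + x[2]*x[2] = 18
  r_xx[1] = x[0]*x[1] + x[1]*x[2] = 9
  r_xx[2] = x[0]*x[2] = 0
r_xx = [0, 9, 18, 9, 0]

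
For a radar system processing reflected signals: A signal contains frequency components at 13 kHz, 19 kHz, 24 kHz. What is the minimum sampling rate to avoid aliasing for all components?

The highest frequency component is f_max = 24 kHz.
Nyquist rate = 2 * f_max = 2 * 24 kHz = 48 kHz.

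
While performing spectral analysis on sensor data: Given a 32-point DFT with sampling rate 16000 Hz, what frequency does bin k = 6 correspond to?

The frequency of DFT bin k is: f_k = k * f_s / N
f_6 = 6 * 16000 / 32 = 3000 Hz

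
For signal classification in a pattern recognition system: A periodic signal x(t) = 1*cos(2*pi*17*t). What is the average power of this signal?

Average power of A*cos(wt) is A^2/2.
P = 1^2 / 2 = 1/2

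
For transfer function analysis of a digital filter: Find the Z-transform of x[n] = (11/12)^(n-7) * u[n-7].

Time-shifting property: if X(z) = Z{x[n]}, then Z{x[n-d]} = z^(-d) * X(z)
X(z) = z/(z - 11/12) for x[n] = (11/12)^n * u[n]
Z{x[n-7]} = z^(-7) * z/(z - 11/12) = z^(-6)/(z - 11/12)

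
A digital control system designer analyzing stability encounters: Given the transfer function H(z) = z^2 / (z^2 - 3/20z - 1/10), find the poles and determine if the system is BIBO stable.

Poles are roots of the denominator: z^2 - 3/20z - 1/10 = 0.
Quadratic formula: z = [-(-3/20) +/- sqrt((-3/20)^2 - 4*(-1/10))] / 2
Discriminant = 9/400 + 2/5 = 169/400; sqrt = 13/20.
z = (3/20 +/- 13/20) / 2 => z = 2/5 or z = -1/4.
|p1| = 1/4, |p2| = 2/5.
For BIBO stability, all poles must lie inside the unit circle (|p| < 1).
System is STABLE since both |p| < 1.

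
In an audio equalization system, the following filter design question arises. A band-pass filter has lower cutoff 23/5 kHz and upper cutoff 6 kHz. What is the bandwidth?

Bandwidth = f_high - f_low
= 6 kHz - 23/5 kHz = 7/5 kHz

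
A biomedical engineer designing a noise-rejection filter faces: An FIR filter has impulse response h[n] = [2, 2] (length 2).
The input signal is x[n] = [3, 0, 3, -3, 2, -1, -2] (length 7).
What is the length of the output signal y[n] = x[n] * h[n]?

For linear convolution, the output length is:
len(y) = len(x) + len(h) - 1 = 7 + 2 - 1 = 8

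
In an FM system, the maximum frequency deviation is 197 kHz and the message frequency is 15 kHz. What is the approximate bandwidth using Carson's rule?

Carson's rule: BW = 2*(delta_f + f_m)
= 2*(197 + 15) kHz = 424 kHz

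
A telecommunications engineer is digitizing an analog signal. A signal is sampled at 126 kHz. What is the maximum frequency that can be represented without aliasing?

The maximum frequency that can be represented without aliasing
is the Nyquist frequency: f_max = f_s / 2 = 126 kHz / 2 = 63 kHz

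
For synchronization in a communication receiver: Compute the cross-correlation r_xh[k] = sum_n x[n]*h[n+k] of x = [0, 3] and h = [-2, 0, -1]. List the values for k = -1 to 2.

Both sequences indexed from 0 and zero outside their support.
Lags with overlap: k = -1 to 2.
  r_xh[-1] = x[1]*h[0] = -6
  r_xh[0] = x[0]*h[0] + x[1]*h[1] = 0
  r_xh[1] = x[0]*h[1] + x[1]*h[2] = -3
  r_xh[2] = x[0]*h[2] = 0
r_xh = [-6, 0, -3, 0] (for k = -1, ..., 2)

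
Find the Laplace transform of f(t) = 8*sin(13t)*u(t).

Standard pair: sin(wt)*u(t) <-> w/(s^2+w^2)
With w = 13: L{8*sin(13t)*u(t)} = 104/(s^2+169)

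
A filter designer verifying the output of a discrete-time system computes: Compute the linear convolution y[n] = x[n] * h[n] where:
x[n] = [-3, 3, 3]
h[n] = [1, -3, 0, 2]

y[n] = sum_k x[k]*h[n-k]. Output length = len(x) + len(h) - 1 = 3 + 4 - 1 = 6.
y[0] = -3*1 = -3
y[1] = 3*1 + -3*-3 = 12
y[2] = 3*1 + 3*-3 + -3*0 = -6
y[3] = 3*-3 + 3*0 + -3*2 = -15
y[4] = 3*0 + 3*2 = 6
y[5] = 3*2 = 6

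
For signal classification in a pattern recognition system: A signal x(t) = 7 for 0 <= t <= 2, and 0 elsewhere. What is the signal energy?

Energy = integral of |x(t)|^2 dt over the signal duration
= 7^2 * 2 = 49 * 2 = 98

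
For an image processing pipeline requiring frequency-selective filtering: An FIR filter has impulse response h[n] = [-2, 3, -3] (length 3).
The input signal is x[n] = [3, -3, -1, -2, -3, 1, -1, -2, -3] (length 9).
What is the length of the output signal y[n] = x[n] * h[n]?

For linear convolution, the output length is:
len(y) = len(x) + len(h) - 1 = 9 + 3 - 1 = 11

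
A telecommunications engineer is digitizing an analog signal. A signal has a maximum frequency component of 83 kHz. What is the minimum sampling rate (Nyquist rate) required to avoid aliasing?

By the Nyquist-Shannon sampling theorem,
the minimum sampling rate (Nyquist rate) must be at least 2 * f_max.
Nyquist rate = 2 * 83 kHz = 166 kHz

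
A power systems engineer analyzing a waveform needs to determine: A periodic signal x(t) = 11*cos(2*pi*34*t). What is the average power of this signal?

Average power of A*cos(wt) is A^2/2.
P = 11^2 / 2 = 121/2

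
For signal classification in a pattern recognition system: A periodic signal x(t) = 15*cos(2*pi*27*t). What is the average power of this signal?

Average power of A*cos(wt) is A^2/2.
P = 15^2 / 2 = 225/2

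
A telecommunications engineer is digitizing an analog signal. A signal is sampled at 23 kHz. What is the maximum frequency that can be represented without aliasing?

The maximum frequency that can be represented without aliasing
is the Nyquist frequency: f_max = f_s / 2 = 23 kHz / 2 = 23/2 kHz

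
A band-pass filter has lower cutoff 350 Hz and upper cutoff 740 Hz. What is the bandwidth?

Bandwidth = f_high - f_low
= 740 Hz - 350 Hz = 390 Hz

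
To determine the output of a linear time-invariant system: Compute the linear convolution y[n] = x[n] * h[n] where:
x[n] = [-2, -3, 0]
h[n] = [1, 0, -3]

y[n] = sum_k x[k]*h[n-k]. Output length = len(x) + len(h) - 1 = 3 + 3 - 1 = 5.
y[0] = -2*1 = -2
y[1] = -3*1 + -2*0 = -3
y[2] = 0*1 + -3*0 + -2*-3 = 6
y[3] = 0*0 + -3*-3 = 9
y[4] = 0*-3 = 0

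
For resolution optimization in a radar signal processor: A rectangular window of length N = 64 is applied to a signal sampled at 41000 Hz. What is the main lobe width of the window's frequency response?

For a rectangular window of length N,
the main lobe width in frequency is 2*f_s/N.
= 2*41000/64 = 5125/4 Hz
This determines the minimum frequency separation for resolving two sinusoids.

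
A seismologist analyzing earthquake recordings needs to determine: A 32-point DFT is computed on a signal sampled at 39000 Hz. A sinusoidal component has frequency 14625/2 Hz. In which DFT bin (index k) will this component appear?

DFT frequency resolution = f_s/N = 39000/32 = 4875/4 Hz
Bin index k = f_signal / resolution = 14625/2 / 4875/4 = 6
The signal frequency 14625/2 Hz falls in DFT bin k = 6.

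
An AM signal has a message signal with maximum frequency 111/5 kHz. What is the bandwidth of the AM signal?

In AM (double-sideband), the bandwidth is twice the message frequency.
BW = 2 * f_m = 2 * 111/5 kHz = 222/5 kHz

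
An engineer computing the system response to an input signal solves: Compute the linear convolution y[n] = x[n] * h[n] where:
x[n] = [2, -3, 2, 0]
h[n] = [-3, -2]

y[n] = sum_k x[k]*h[n-k]. Output length = len(x) + len(h) - 1 = 4 + 2 - 1 = 5.
y[0] = 2*-3 = -6
y[1] = -3*-3 + 2*-2 = 5
y[2] = 2*-3 + -3*-2 = 0
y[3] = 0*-3 + 2*-2 = -4
y[4] = 0*-2 = 0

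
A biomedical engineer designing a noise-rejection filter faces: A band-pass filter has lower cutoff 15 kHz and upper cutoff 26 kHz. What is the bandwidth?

Bandwidth = f_high - f_low
= 26 kHz - 15 kHz = 11 kHz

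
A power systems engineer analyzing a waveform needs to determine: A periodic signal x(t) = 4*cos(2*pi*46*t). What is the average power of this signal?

Average power of A*cos(wt) is A^2/2.
P = 4^2 / 2 = 16/2 = 8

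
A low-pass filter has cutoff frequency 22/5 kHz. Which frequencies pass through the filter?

A low-pass filter passes all frequencies below the cutoff frequency 22/5 kHz and attenuates higher frequencies.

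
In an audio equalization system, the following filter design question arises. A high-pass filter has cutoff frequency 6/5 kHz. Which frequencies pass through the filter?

A high-pass filter passes all frequencies above the cutoff frequency 6/5 kHz and attenuates lower frequencies.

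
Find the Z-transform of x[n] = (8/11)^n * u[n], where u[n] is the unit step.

The Z-transform of a^n * u[n] is z/(z-a) for |z| > |a|.
Here a = 8/11, so X(z) = z/(z - (8/11)) = 11z/(11z - 8)
ROC: |z| > 8/11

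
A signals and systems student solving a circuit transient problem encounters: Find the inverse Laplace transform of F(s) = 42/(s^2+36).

Standard pair: w/(s^2+w^2) <-> sin(wt)*u(t)
Recognize w^2 = 36, so w = 6; numerator 42 = 7*6.
f(t) = 7*sin(6t)*u(t)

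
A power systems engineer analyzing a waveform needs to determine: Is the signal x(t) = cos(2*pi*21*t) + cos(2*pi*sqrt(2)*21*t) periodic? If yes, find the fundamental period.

f1 = 21 Hz, f2 = 21*sqrt(2) Hz
Ratio f2/f1 = sqrt(2), which is irrational.
Since the frequency ratio is irrational, no common period exists.
The signal is not periodic.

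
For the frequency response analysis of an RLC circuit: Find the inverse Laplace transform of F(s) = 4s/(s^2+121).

Standard pair: s/(s^2+w^2) <-> cos(wt)*u(t)
With k=4, w=11: f(t) = 4*cos(11t)*u(t)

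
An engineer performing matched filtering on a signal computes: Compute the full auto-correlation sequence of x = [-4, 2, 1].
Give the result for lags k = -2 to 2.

r_xx[k] = sum_m x[m]*x[m+k], indexed from 0, for k = -2 to 2:
  r_xx[-2] = x[2]*x[0] = -4
  r_xx[-1] = x[1]*x[0] + x[2]*x[1] = -6
  r_xx[0] = x[0]*x[0] + x[1]*x[1] + x[2]*x[2] = 21
  r_xx[1] = x[0]*x[1] + x[1]*x[2] = -6
  r_xx[2] = x[0]*x[2] = -4
r_xx = [-4, -6, 21, -6, -4]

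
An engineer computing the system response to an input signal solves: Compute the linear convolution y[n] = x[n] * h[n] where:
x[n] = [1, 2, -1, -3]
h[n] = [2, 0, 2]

y[n] = sum_k x[k]*h[n-k]. Output length = len(x) + len(h) - 1 = 4 + 3 - 1 = 6.
y[0] = 1*2 = 2
y[1] = 2*2 + 1*0 = 4
y[2] = -1*2 + 2*0 + 1*2 = 0
y[3] = -3*2 + -1*0 + 2*2 = -2
y[4] = -3*0 + -1*2 = -2
y[5] = -3*2 = -6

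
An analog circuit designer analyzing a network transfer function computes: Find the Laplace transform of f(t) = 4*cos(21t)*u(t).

Standard pair: cos(wt)*u(t) <-> s/(s^2+w^2)
With w = 21: L{4*cos(21t)*u(t)} = 4s/(s^2+441)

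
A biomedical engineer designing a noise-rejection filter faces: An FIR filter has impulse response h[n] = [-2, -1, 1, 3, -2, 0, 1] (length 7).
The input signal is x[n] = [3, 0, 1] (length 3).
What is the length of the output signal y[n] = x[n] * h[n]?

For linear convolution, the output length is:
len(y) = len(x) + len(h) - 1 = 3 + 7 - 1 = 9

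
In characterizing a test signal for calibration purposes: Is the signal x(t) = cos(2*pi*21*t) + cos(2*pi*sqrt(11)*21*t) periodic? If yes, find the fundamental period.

f1 = 21 Hz, f2 = 21*sqrt(11) Hz
Ratio f2/f1 = sqrt(11), which is irrational.
Since the frequency ratio is irrational, no common period exists.
The signal is not periodic.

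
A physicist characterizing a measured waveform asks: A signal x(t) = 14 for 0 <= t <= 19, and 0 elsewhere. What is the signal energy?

Energy = integral of |x(t)|^2 dt over the signal duration
= 14^2 * 19 = 196 * 19 = 3724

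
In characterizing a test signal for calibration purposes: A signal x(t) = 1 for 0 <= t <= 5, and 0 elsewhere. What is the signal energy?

Energy = integral of |x(t)|^2 dt over the signal duration
= 1^2 * 5 = 1 * 5 = 5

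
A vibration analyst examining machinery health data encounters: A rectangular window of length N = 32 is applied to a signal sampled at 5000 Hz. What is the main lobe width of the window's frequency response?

For a rectangular window of length N,
the main lobe width in frequency is 2*f_s/N.
= 2*5000/32 = 625/2 Hz
This determines the minimum frequency separation for resolving two sinusoids.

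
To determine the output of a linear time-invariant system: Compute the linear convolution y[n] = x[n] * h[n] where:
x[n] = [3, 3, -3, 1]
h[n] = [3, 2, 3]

y[n] = sum_k x[k]*h[n-k]. Output length = len(x) + len(h) - 1 = 4 + 3 - 1 = 6.
y[0] = 3*3 = 9
y[1] = 3*3 + 3*2 = 15
y[2] = -3*3 + 3*2 + 3*3 = 6
y[3] = 1*3 + -3*2 + 3*3 = 6
y[4] = 1*2 + -3*3 = -7
y[5] = 1*3 = 3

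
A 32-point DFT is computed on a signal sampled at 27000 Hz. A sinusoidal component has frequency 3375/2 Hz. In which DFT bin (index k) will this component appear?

DFT frequency resolution = f_s/N = 27000/32 = 3375/4 Hz
Bin index k = f_signal / resolution = 3375/2 / 3375/4 = 2
The signal frequency 3375/2 Hz falls in DFT bin k = 2.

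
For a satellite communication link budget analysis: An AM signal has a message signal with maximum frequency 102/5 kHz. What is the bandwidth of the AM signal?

In AM (double-sideband), the bandwidth is twice the message frequency.
BW = 2 * f_m = 2 * 102/5 kHz = 204/5 kHz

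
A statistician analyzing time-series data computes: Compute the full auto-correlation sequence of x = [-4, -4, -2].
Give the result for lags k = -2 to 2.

r_xx[k] = sum_m x[m]*x[m+k], indexed from 0, for k = -2 to 2:
  r_xx[-2] = x[2]*x[0] = 8
  r_xx[-1] = x[1]*x[0] + x[2]*x[1] = 24
  r_xx[0] = x[0]*x[0] + x[1]*x[1] + x[2]*x[2] = 36
  r_xx[1] = x[0]*x[1] + x[1]*x[2] = 24
  r_xx[2] = x[0]*x[2] = 8
r_xx = [8, 24, 36, 24, 8]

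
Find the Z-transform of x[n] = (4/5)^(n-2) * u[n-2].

Time-shifting property: if X(z) = Z{x[n]}, then Z{x[n-d]} = z^(-d) * X(z)
X(z) = z/(z - 4/5) for x[n] = (4/5)^n * u[n]
Z{x[n-2]} = z^(-2) * z/(z - 4/5) = z^(-1)/(z - 4/5)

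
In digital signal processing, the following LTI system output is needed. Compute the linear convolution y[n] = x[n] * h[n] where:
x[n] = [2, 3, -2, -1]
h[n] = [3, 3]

y[n] = sum_k x[k]*h[n-k]. Output length = len(x) + len(h) - 1 = 4 + 2 - 1 = 5.
y[0] = 2*3 = 6
y[1] = 3*3 + 2*3 = 15
y[2] = -2*3 + 3*3 = 3
y[3] = -1*3 + -2*3 = -9
y[4] = -1*3 = -3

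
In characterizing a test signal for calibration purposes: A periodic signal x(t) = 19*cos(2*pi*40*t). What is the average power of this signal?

Average power of A*cos(wt) is A^2/2.
P = 19^2 / 2 = 361/2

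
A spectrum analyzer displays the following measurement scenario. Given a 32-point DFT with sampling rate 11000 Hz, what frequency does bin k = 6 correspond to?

The frequency of DFT bin k is: f_k = k * f_s / N
f_6 = 6 * 11000 / 32 = 4125/2 Hz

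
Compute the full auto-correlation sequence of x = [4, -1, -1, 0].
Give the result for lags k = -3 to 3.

r_xx[k] = sum_m x[m]*x[m+k], indexed from 0, for k = -3 to 3:
  r_xx[-3] = x[3]*x[0] = 0
  r_xx[-2] = x[2]*x[0] + x[3]*x[1] = -4
  r_xx[-1] = x[1]*x[0] + x[2]*x[1] + x[3]*x[2] = -3
  r_xx[0] = x[0]*x[0] + x[1]*x[1] + x[2]*x[2] + x[3]*x[3] = 18
  r_xx[1] = x[0]*x[1] + x[1]*x[2] + x[2]*x[3] = -3
  r_xx[2] = x[0]*x[2] + x[1]*x[3] = -4
  r_xx[3] = x[0]*x[3] = 0
r_xx = [0, -4, -3, 18, -3, -4, 0]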